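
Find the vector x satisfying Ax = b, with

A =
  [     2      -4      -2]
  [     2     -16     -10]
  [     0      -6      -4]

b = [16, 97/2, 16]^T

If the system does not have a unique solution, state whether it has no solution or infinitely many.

no solution

Row-reduce:
R1 ← R1 / (2).
R2 ← R2 − 2·R1.
R2 ← R2 / (-12).
R1 ← R1 + 2·R2.
R3 ← R3 + 6·R2.
Row 3 reduces to 0 = -1/4, a contradiction. The system is inconsistent.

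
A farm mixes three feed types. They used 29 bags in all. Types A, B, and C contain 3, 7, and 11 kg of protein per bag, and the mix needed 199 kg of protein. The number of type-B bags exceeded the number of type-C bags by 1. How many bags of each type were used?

Let a = type-A bags, b = type-B bags, c = type-C bags.
  a + b + c = 29
  3a + 11c + 7b = 199
  b - c = 1
Row-reduce the augmented matrix:
R2 ← R2 − 3·R1.
R2 ← R2 / (4).
R1 ← R1 − 1·R2.
R3 ← R3 − 1·R2.
R3 ← R3 / (-3).
R1 ← R1 + 1·R3.
R2 ← R2 − 2·R3.
Reading off the reduced rows gives a = 10, b = 10, c = 9.

type-A bags: 10, type-B bags: 10, type-C bags: 9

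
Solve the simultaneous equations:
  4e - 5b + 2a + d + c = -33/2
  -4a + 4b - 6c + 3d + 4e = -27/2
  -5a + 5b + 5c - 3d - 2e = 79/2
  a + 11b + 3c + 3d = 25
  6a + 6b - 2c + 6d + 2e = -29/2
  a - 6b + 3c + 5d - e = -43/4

a = -3/2, b = 2, c = 3, d = -3/2, e = -5/4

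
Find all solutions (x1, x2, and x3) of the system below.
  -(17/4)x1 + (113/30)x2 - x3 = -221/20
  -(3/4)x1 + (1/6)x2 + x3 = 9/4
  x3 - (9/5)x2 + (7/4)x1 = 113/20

no solution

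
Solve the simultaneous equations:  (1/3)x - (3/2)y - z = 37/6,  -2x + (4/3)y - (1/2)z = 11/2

Row-reduce:
R1 ← R1 / (1/3).
R2 ← R2 + 2·R1.
R2 ← R2 / (-23/3).
R1 ← R1 + 9/2·R2.
Rank is 2 with 3 unknowns, leaving z free.

infinitely many solutions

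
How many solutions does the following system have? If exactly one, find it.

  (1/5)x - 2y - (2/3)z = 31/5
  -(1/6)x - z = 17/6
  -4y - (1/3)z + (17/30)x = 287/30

Row-reduce:
R1 ← R1 / (1/5).
R2 ← R2 + 1/6·R1.
R3 ← R3 − 17/30·R1.
R2 ← R2 / (-5/3).
R1 ← R1 + 10·R2.
R3 ← R3 − 5/3·R2.
Rank is 2 with 3 unknowns, leaving z free.

infinitely many solutions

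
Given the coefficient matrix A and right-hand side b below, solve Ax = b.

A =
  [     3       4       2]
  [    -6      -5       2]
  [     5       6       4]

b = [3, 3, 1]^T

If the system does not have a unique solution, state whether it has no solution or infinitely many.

x_1 = -5, x_2 = 5, x_3 = -1

Row-reduce the augmented matrix:
R1 ← R1 / (3).
R2 ← R2 + 6·R1.
R3 ← R3 − 5·R1.
R2 ← R2 / (3).
R1 ← R1 − 4/3·R2.
R3 ← R3 + 2/3·R2.
R3 ← R3 / (2).
R1 ← R1 + 2·R3.
R2 ← R2 − 2·R3.
Reading off the reduced rows gives x_1 = -5, x_2 = 5, x_3 = -1.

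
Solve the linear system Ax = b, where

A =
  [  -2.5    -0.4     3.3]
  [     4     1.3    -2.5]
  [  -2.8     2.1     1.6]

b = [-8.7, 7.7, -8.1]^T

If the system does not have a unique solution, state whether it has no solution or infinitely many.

Row-reduce the augmented matrix:
R1 ← R1 / (-5/2).
R2 ← R2 − 4·R1.
R3 ← R3 + 14/5·R1.
R2 ← R2 / (33/50).
R1 ← R1 − 4/25·R2.
R3 ← R3 − 637/250·R2.
R3 ← R3 / (-21167/1650).
R1 ← R1 + 329/165·R3.
R2 ← R2 − 139/33·R3.
Reading off the reduced rows gives x_1 = 1, x_2 = -1, x_3 = -2.

x_1 = 1, x_2 = -1, x_3 = -2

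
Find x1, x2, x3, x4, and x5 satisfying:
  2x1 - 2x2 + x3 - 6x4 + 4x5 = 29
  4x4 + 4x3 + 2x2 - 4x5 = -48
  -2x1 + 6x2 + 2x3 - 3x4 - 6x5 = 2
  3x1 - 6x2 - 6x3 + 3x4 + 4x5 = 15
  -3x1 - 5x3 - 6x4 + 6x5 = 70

x1 = -3, x2 = -2, x3 = -5, x4 = -6, x5 = 0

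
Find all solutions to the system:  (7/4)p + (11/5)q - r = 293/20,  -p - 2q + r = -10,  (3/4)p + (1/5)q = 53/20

no solution

Row-reduce:
R1 ← R1 / (7/4).
R2 ← R2 + 1·R1.
R3 ← R3 − 3/4·R1.
R2 ← R2 / (-26/35).
R1 ← R1 − 44/35·R2.
R3 ← R3 + 26/35·R2.
Row 3 reduces to 0 = -2, a contradiction. The system is inconsistent.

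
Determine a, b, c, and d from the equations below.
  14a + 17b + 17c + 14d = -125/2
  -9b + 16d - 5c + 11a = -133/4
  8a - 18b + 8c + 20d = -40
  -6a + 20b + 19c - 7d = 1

a = -11/4, b = 0, c = -1, d = -1/2

Row-reduce the augmented matrix:
R1 ← R1 / (14).
R2 ← R2 − 11·R1.
R3 ← R3 − 8·R1.
R4 ← R4 + 6·R1.
R2 ← R2 / (-313/14).
R1 ← R1 − 17/14·R2.
R3 ← R3 + 194/7·R2.
R4 ← R4 − 191/7·R2.
R3 ← R3 / (6586/313).
R1 ← R1 − 68/313·R3.
R2 ← R2 − 257/313·R3.
R4 ← R4 − 1215/313·R3.
R4 ← R4 / (13277/3293).
R1 ← R1 − 3990/3293·R4.
R2 ← R2 + 1482/3293·R4.
R3 ← R3 − 908/3293·R4.
Reading off the reduced rows gives a = -11/4, b = 0, c = -1, d = -1/2.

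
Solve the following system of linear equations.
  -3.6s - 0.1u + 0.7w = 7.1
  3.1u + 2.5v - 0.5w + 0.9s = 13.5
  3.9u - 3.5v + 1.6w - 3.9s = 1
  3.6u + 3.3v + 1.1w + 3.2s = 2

Row-reduce the augmented matrix:
R1 ← R1 / (-1/10).
R2 ← R2 − 31/10·R1.
R3 ← R3 − 39/10·R1.
R4 ← R4 − 18/5·R1.
R2 ← R2 / (5/2).
R3 ← R3 + 7/2·R2.
R4 ← R4 − 33/10·R2.
R3 ← R3 / (2929/50).
R1 ← R1 + 7·R3.
R2 ← R2 − 212/25·R3.
R4 ← R4 + 421/250·R3.
R4 ← R4 / (56159/5050).
R1 ← R1 − 24/101·R4.
R2 ← R2 + 483/505·R4.
R3 ← R3 + 516/101·R4.
Reading off the reduced rows gives u = 2, v = 3, w = -5, s = -3.

u = 2, v = 3, w = -5, s = -3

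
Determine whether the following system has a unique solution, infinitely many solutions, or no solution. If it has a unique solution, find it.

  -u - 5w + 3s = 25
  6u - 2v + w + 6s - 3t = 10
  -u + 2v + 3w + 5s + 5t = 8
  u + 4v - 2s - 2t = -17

Row-reduce:
R1 ← R1 / (-1).
R2 ← R2 − 6·R1.
R3 ← R3 + 1·R1.
R4 ← R4 − 1·R1.
R2 ← R2 / (-2).
R3 ← R3 − 2·R2.
R4 ← R4 − 4·R2.
R3 ← R3 / (-21).
R1 ← R1 − 5·R3.
R2 ← R2 − 29/2·R3.
R4 ← R4 + 63·R3.
R4 ← R4 / (-29).
R1 ← R1 − 67/21·R4.
R2 ← R2 − 125/21·R4.
R3 ← R3 + 26/21·R4.
Rank is 4 with 5 unknowns, leaving t free.

infinitely many solutions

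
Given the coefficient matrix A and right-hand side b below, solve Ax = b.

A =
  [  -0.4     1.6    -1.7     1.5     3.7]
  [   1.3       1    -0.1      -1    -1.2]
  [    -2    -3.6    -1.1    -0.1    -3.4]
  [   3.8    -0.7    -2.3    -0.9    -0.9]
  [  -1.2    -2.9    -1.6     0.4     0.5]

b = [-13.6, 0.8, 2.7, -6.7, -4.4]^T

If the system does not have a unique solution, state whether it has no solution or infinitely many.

x_1 = 0, x_2 = -1, x_3 = 4, x_4 = -1, x_5 = -1

Row-reduce the augmented matrix:
R1 ← R1 / (-2/5).
R2 ← R2 − 13/10·R1.
R3 ← R3 + 2·R1.
R4 ← R4 − 19/5·R1.
R5 ← R5 + 6/5·R1.
R2 ← R2 / (31/5).
R1 ← R1 + 4·R2.
R3 ← R3 + 58/5·R2.
R4 ← R4 − 29/2·R2.
R5 ← R5 + 77/10·R2.
R3 ← R3 / (-1937/620).
R1 ← R1 − 77/124·R3.
R2 ← R2 + 225/248·R3.
R4 ← R4 + 13131/2480·R3.
R5 ← R5 + 1729/496·R3.
R4 ← R4 / (189077/38740).
R1 ← R1 + 2556/1937·R4.
R2 ← R2 − 2815/3874·R4.
R3 ← R3 − 217/1937·R4.
R5 ← R5 − 3287/2980·R4.
R5 ← R5 / (3841471/1890770).
R1 ← R1 − 217977/378154·R5.
R2 ← R2 − 90502/189077·R5.
R3 ← R3 − 13937/54022·R5.
R4 ← R4 − 908403/378154·R5.
Reading off the reduced rows gives x_1 = 0, x_2 = -1, x_3 = 4, x_4 = -1, x_5 = -1.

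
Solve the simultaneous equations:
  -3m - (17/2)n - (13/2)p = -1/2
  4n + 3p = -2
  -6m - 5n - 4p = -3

Row-reduce:
R1 ← R1 / (-3).
R3 ← R3 + 6·R1.
R2 ← R2 / (4).
R1 ← R1 − 17/6·R2.
R3 ← R3 − 12·R2.
Row 3 reduces to 0 = 4, a contradiction. The system is inconsistent.

no solution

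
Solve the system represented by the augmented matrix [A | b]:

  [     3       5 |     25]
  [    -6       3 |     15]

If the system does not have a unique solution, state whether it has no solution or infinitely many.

x_1 = 0, x_2 = 5

Row-reduce the augmented matrix:
R1 ← R1 / (3).
R2 ← R2 + 6·R1.
R2 ← R2 / (13).
R1 ← R1 − 5/3·R2.
Reading off the reduced rows gives x_1 = 0, x_2 = 5.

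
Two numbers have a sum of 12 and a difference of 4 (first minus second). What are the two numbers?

first number: 8, second number: 4

Let x = first number, y = second number.
  x + y = 12
  x - y = 4
From equation 1: x = 12 − y.
Substitute into equation 2 and solve: y = 4.
Then x = 8.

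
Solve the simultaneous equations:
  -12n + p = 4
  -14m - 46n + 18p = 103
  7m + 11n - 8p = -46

Row-reduce:
Swap R1 and R2.
R1 ← R1 / (-14).
R3 ← R3 − 7·R1.
R2 ← R2 / (-12).
R1 ← R1 − 23/7·R2.
R3 ← R3 + 12·R2.
Row 3 reduces to 0 = 3/2, a contradiction. The system is inconsistent.

no solution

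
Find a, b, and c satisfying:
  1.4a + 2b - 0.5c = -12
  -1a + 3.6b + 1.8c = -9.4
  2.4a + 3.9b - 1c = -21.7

Row-reduce the augmented matrix:
R1 ← R1 / (7/5).
R2 ← R2 + 1·R1.
R3 ← R3 − 12/5·R1.
R2 ← R2 / (176/35).
R1 ← R1 − 10/7·R2.
R3 ← R3 − 33/70·R2.
R3 ← R3 / (-89/320).
R1 ← R1 + 135/176·R3.
R2 ← R2 − 101/352·R3.
Reading off the reduced rows gives a = -5, b = -3, c = -2.

a = -5, b = -3, c = -2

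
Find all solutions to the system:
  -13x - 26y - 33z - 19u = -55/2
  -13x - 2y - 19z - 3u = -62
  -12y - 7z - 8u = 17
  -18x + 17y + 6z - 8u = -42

no solution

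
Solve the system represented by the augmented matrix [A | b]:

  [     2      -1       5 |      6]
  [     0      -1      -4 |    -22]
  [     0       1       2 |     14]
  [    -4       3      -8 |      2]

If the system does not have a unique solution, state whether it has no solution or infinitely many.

Row-reduce the augmented matrix:
R1 ← R1 / (2).
R4 ← R4 + 4·R1.
R2 ← R2 / (-1).
R1 ← R1 + 1/2·R2.
R3 ← R3 − 1·R2.
R4 ← R4 − 1·R2.
R3 ← R3 / (-2).
R1 ← R1 − 9/2·R3.
R2 ← R2 − 4·R3.
R4 ← R4 + 2·R3.
R4 reduces to 0 = 0, so the extra equation is consistent.
Reading off the reduced rows gives x_1 = -4, x_2 = 6, x_3 = 4.

x_1 = -4, x_2 = 6, x_3 = 4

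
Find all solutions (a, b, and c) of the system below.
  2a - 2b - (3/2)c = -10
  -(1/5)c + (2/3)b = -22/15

Row-reduce:
R1 ← R1 / (2).
R2 ← R2 / (2/3).
R1 ← R1 + 1·R2.
Rank is 2 with 3 unknowns, leaving c free.

infinitely many solutions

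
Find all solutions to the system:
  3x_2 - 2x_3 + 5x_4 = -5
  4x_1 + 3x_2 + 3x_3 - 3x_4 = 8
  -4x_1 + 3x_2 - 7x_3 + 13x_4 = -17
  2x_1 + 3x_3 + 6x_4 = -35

Row-reduce:
Swap R1 and R2.
R1 ← R1 / (4).
R3 ← R3 + 4·R1.
R4 ← R4 − 2·R1.
R2 ← R2 / (3).
R1 ← R1 − 3/4·R2.
R3 ← R3 − 6·R2.
R4 ← R4 + 3/2·R2.
Swap R3 and R4.
R3 ← R3 / (1/2).
R1 ← R1 − 5/4·R3.
R2 ← R2 + 2/3·R3.
Row 4 reduces to 0 = 1, a contradiction. The system is inconsistent.

no solution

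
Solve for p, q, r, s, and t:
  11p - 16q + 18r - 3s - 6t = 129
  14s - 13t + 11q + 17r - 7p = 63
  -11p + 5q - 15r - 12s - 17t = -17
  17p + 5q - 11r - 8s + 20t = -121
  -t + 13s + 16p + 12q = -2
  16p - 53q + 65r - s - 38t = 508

p = 1, q = -4, r = 2, s = 2, t = -4

Row-reduce the augmented matrix:
R1 ← R1 / (11).
R2 ← R2 + 7·R1.
R3 ← R3 + 11·R1.
R4 ← R4 − 17·R1.
R5 ← R5 − 16·R1.
R6 ← R6 − 16·R1.
R2 ← R2 / (9/11).
R1 ← R1 + 16/11·R2.
R3 ← R3 + 11·R2.
R4 ← R4 − 327/11·R2.
R5 ← R5 − 388/11·R2.
R6 ← R6 + 327/11·R2.
R3 ← R3 / (3470/9).
R1 ← R1 − 470/9·R3.
R2 ← R2 − 313/9·R3.
R4 ← R4 + 3218/3·R3.
R5 ← R5 + 11276/9·R3.
R6 ← R6 − 3218/3·R3.
R4 ← R4 / (-55776/1735).
R1 ← R1 − 429/347·R4.
R2 ← R2 − 2547/1735·R4.
R3 ← R3 − 664/1735·R4.
R5 ← R5 + 42329/1735·R4.
R6 ← R6 − 55776/1735·R4.
R5 ← R5 / (-292511/7968).
R1 ← R1 − 23595/18592·R5.
R2 ← R2 + 9167/18592·R5.
R3 ← R3 + 107/84·R5.
R4 ← R4 − 91481/55776·R5.
R6 reduces to 0 = 0, so the extra equation is consistent.
Reading off the reduced rows gives p = 1, q = -4, r = 2, s = 2, t = -4.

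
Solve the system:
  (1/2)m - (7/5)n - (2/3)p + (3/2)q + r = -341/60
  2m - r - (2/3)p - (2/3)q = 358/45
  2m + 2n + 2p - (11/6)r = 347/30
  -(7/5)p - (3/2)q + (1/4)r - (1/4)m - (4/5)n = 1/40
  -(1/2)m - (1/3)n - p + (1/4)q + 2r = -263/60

Row-reduce the augmented matrix:
R1 ← R1 / (1/2).
R2 ← R2 − 2·R1.
R3 ← R3 − 2·R1.
R4 ← R4 + 1/4·R1.
R5 ← R5 + 1/2·R1.
R2 ← R2 / (28/5).
R1 ← R1 + 14/5·R2.
R3 ← R3 − 38/5·R2.
R4 ← R4 + 3/2·R2.
R5 ← R5 + 26/15·R2.
R3 ← R3 / (41/21).
R1 ← R1 + 1/3·R3.
R2 ← R2 − 5/14·R3.
R4 ← R4 + 503/420·R3.
R5 ← R5 + 22/21·R3.
R4 ← R4 / (-1639/2460).
R1 ← R1 − 23/123·R4.
R2 ← R2 + 215/123·R4.
R3 ← R3 − 64/41·R4.
R5 ← R5 − 1951/1476·R4.
R5 ← R5 / (230509/118008).
R1 ← R1 + 1666/4917·R5.
R2 ← R2 + 20725/19668·R5.
R3 ← R3 − 780/1639·R5.
R4 ← R4 − 25/3278·R5.
Reading off the reduced rows gives m = 5/2, n = 3, p = -1, q = -4/3, r = -7/5.

m = 5/2, n = 3, p = -1, q = -4/3, r = -7/5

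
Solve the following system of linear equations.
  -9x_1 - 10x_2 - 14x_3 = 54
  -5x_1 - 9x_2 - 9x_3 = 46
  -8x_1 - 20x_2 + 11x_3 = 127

Row-reduce the augmented matrix:
R1 ← R1 / (-9).
R2 ← R2 + 5·R1.
R3 ← R3 + 8·R1.
R2 ← R2 / (-31/9).
R1 ← R1 − 10/9·R2.
R3 ← R3 + 100/9·R2.
R3 ← R3 / (849/31).
R1 ← R1 − 36/31·R3.
R2 ← R2 − 11/31·R3.
Reading off the reduced rows gives x_1 = -2, x_2 = -5, x_3 = 1.

x_1 = -2, x_2 = -5, x_3 = 1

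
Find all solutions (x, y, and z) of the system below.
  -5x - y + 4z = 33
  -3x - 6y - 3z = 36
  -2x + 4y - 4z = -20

x = -4, y = -5, z = 2

Row-reduce the augmented matrix:
R1 ← R1 / (-5).
R2 ← R2 + 3·R1.
R3 ← R3 + 2·R1.
R2 ← R2 / (-27/5).
R1 ← R1 − 1/5·R2.
R3 ← R3 − 22/5·R2.
R3 ← R3 / (-10).
R1 ← R1 + 1·R3.
R2 ← R2 − 1·R3.
Reading off the reduced rows gives x = -4, y = -5, z = 2.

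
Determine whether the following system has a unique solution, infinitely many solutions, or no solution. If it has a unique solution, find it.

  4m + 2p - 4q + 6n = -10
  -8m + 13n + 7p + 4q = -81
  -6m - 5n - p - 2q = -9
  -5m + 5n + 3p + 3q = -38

Row-reduce:
R1 ← R1 / (4).
R2 ← R2 + 8·R1.
R3 ← R3 + 6·R1.
R4 ← R4 + 5·R1.
R2 ← R2 / (25).
R1 ← R1 − 3/2·R2.
R3 ← R3 − 4·R2.
R4 ← R4 − 25/2·R2.
R3 ← R3 / (6/25).
R1 ← R1 + 4/25·R3.
R2 ← R2 − 11/25·R3.
Rank is 3 with 4 unknowns, leaving q free.

infinitely many solutions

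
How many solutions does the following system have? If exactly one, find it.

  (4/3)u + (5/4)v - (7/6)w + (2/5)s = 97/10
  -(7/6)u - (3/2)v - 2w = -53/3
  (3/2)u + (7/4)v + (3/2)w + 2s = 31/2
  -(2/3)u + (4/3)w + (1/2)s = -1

Row-reduce the augmented matrix:
R1 ← R1 / (4/3).
R2 ← R2 + 7/6·R1.
R3 ← R3 − 3/2·R1.
R4 ← R4 + 2/3·R1.
R2 ← R2 / (-13/32).
R1 ← R1 − 15/16·R2.
R3 ← R3 − 11/32·R2.
R4 ← R4 − 5/8·R2.
R3 ← R3 / (10/39).
R1 ← R1 + 102/13·R3.
R2 ← R2 − 290/39·R3.
R4 ← R4 + 152/39·R3.
R4 ← R4 / (293/10).
R1 ← R1 − 288/5·R4.
R2 ← R2 + 272/5·R4.
R3 ← R3 − 36/5·R4.
Reading off the reduced rows gives u = 4, v = 6, w = 2, s = -2.

u = 4, v = 6, w = 2, s = -2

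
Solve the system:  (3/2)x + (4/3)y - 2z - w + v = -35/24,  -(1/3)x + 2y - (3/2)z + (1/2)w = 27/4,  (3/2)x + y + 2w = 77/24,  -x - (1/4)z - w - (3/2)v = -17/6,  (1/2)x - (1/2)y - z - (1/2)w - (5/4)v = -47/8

x = -11/4, y = 2, z = -1/3, w = 8/3, v = 2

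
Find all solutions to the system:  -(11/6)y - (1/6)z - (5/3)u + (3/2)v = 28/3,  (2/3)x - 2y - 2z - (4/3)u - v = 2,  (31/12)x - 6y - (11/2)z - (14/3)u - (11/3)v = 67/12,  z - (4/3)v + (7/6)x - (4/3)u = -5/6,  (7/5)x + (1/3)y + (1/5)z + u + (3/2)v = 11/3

infinitely many solutions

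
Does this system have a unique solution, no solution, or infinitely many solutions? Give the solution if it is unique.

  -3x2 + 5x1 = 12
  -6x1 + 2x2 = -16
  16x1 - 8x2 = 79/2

no solution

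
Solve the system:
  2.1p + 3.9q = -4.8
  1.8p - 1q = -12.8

Row-reduce the augmented matrix:
R1 ← R1 / (21/10).
R2 ← R2 − 9/5·R1.
R2 ← R2 / (-152/35).
R1 ← R1 − 13/7·R2.
Reading off the reduced rows gives p = -6, q = 2.

p = -6, q = 2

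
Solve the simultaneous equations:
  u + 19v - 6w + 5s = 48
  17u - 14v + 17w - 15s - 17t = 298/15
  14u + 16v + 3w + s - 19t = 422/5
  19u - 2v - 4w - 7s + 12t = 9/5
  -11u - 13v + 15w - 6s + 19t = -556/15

u = 4/3, v = 3, w = 2, s = 1/3, t = -3/5

Row-reduce the augmented matrix:
R2 ← R2 − 17·R1.
R3 ← R3 − 14·R1.
R4 ← R4 − 19·R1.
R5 ← R5 + 11·R1.
R2 ← R2 / (-337).
R1 ← R1 − 19·R2.
R3 ← R3 + 250·R2.
R4 ← R4 + 363·R2.
R5 ← R5 − 196·R2.
R3 ← R3 / (-431/337).
R1 ← R1 − 239/337·R3.
R2 ← R2 + 119/337·R3.
R4 ← R4 + 6127/337·R3.
R5 ← R5 − 6137/337·R3.
R4 ← R4 / (-29299/431).
R1 ← R1 − 964/431·R4.
R2 ← R2 + 489/431·R4.
R3 ← R3 + 1747/431·R4.
R5 ← R5 − 27866/431·R4.
R5 ← R5 / (977168/29299).
R1 ← R1 + 15108/29299·R5.
R2 ← R2 + 6074/29299·R5.
R3 ← R3 + 65259/29299·R5.
R4 ← R4 + 52208/29299·R5.
Reading off the reduced rows gives u = 4/3, v = 3, w = 2, s = 1/3, t = -3/5.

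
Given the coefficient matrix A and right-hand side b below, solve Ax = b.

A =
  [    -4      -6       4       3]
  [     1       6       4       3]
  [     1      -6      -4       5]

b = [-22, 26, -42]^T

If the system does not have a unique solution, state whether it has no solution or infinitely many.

Row-reduce:
R1 ← R1 / (-4).
R2 ← R2 − 1·R1.
R3 ← R3 − 1·R1.
R2 ← R2 / (9/2).
R1 ← R1 − 3/2·R2.
R3 ← R3 + 15/2·R2.
R3 ← R3 / (16/3).
R1 ← R1 + 8/3·R3.
R2 ← R2 − 10/9·R3.
Rank is 3 with 4 unknowns, leaving x_4 free.

infinitely many solutions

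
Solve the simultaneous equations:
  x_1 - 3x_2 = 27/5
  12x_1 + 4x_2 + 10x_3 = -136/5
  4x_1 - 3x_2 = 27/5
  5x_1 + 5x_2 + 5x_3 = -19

x_1 = 0, x_2 = -9/5, x_3 = -2

Row-reduce the augmented matrix:
R2 ← R2 − 12·R1.
R3 ← R3 − 4·R1.
R4 ← R4 − 5·R1.
R2 ← R2 / (40).
R1 ← R1 + 3·R2.
R3 ← R3 − 9·R2.
R4 ← R4 − 20·R2.
R3 ← R3 / (-9/4).
R1 ← R1 − 3/4·R3.
R2 ← R2 − 1/4·R3.
R4 reduces to 0 = 0, so the extra equation is consistent.
Reading off the reduced rows gives x_1 = 0, x_2 = -9/5, x_3 = -2.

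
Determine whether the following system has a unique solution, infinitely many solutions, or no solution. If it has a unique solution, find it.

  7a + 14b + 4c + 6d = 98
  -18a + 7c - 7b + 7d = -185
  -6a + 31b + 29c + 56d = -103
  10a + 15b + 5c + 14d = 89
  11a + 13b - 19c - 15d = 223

a = 6, b = 6, c = -1, d = -4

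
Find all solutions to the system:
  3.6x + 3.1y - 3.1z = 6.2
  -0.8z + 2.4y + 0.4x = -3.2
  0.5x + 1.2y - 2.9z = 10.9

Row-reduce the augmented matrix:
R1 ← R1 / (18/5).
R2 ← R2 − 2/5·R1.
R3 ← R3 − 1/2·R1.
R2 ← R2 / (37/18).
R1 ← R1 − 31/36·R2.
R3 ← R3 − 277/360·R2.
R3 ← R3 / (-4253/1850).
R1 ← R1 + 124/185·R3.
R2 ← R2 + 41/185·R3.
Reading off the reduced rows gives x = 0, y = -3, z = -5.

x = 0, y = -3, z = -5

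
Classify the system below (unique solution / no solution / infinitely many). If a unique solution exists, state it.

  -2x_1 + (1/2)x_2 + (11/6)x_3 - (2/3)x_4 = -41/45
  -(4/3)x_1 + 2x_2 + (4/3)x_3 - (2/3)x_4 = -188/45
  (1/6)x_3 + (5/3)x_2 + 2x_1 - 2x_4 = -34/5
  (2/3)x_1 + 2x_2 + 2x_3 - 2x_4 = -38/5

Row-reduce the augmented matrix:
R1 ← R1 / (-2).
R2 ← R2 + 4/3·R1.
R3 ← R3 − 2·R1.
R4 ← R4 − 2/3·R1.
R2 ← R2 / (5/3).
R1 ← R1 + 1/4·R2.
R3 ← R3 − 13/6·R2.
R4 ← R4 − 13/6·R2.
R3 ← R3 / (167/90).
R1 ← R1 + 9/10·R3.
R2 ← R2 − 1/15·R3.
R4 ← R4 − 37/15·R3.
R4 ← R4 / (205/167).
R1 ← R1 + 285/334·R4.
R2 ← R2 + 8/167·R4.
R3 ← R3 + 214/167·R4.
Reading off the reduced rows gives x_1 = -1, x_2 = -2, x_3 = -4/5, x_4 = 2/3.

x_1 = -1, x_2 = -2, x_3 = -4/5, x_4 = 2/3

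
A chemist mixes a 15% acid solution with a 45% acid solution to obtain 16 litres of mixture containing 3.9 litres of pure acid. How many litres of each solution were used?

Let a = litres of solution A, b = litres of solution B.
  a + b = 16
  (3/20)a + (9/20)b = 39/10
From equation 1: a = 16 − b.
Substitute into equation 2 and solve: b = 5.
Then a = 11.

litres of solution A: 11, litres of solution B: 5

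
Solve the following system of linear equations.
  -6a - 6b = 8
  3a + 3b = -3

Row-reduce:
R1 ← R1 / (-6).
R2 ← R2 − 3·R1.
Row 2 reduces to 0 = 1, a contradiction. The system is inconsistent.

no solution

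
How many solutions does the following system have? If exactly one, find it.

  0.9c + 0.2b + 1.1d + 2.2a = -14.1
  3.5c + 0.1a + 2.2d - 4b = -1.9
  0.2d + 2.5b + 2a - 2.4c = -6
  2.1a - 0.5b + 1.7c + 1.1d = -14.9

Row-reduce the augmented matrix:
R1 ← R1 / (11/5).
R2 ← R2 − 1/10·R1.
R3 ← R3 − 2·R1.
R4 ← R4 − 21/10·R1.
R2 ← R2 / (-441/110).
R1 ← R1 − 1/11·R2.
R3 ← R3 − 51/22·R2.
R4 ← R4 + 38/55·R2.
R3 ← R3 / (-3581/2940).
R1 ← R1 − 215/441·R3.
R2 ← R2 + 761/882·R3.
R4 ← R4 − 2159/8820·R3.
R4 ← R4 / (-4973/21486).
R1 ← R1 − 7801/10743·R4.
R2 ← R2 + 9134/10743·R4.
R3 ← R3 + 1303/3581·R4.
Reading off the reduced rows gives a = -4, b = -4, c = -5, d = 0.

a = -4, b = -4, c = -5, d = 0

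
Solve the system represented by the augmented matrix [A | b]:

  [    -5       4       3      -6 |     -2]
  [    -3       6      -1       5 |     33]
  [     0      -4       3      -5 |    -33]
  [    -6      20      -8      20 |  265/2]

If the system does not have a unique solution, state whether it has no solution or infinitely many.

no solution

Row-reduce:
R1 ← R1 / (-5).
R2 ← R2 + 3·R1.
R4 ← R4 + 6·R1.
R2 ← R2 / (18/5).
R1 ← R1 + 4/5·R2.
R3 ← R3 + 4·R2.
R4 ← R4 − 76/5·R2.
R3 ← R3 / (-1/9).
R1 ← R1 + 11/9·R3.
R2 ← R2 + 7/9·R3.
R4 ← R4 − 2/9·R3.
Row 4 reduces to 0 = 1/2, a contradiction. The system is inconsistent.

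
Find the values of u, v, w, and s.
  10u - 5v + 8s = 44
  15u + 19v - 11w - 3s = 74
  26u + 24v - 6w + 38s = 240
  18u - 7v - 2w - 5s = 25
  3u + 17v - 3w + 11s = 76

u = 3, v = 2, w = 0, s = 3

Row-reduce the augmented matrix:
R1 ← R1 / (10).
R2 ← R2 − 15·R1.
R3 ← R3 − 26·R1.
R4 ← R4 − 18·R1.
R5 ← R5 − 3·R1.
R2 ← R2 / (53/2).
R1 ← R1 + 1/2·R2.
R3 ← R3 − 37·R2.
R4 ← R4 − 2·R2.
R5 ← R5 − 37/2·R2.
R3 ← R3 / (496/53).
R1 ← R1 + 11/53·R3.
R2 ← R2 + 22/53·R3.
R4 ← R4 + 62/53·R3.
R5 ← R5 − 248/53·R3.
R4 ← R4 / (-27/2).
R1 ← R1 − 169/124·R4.
R2 ← R2 − 349/310·R4.
R3 ← R3 − 2527/620·R4.
R5 reduces to 0 = 0, so the extra equation is consistent.
Reading off the reduced rows gives u = 3, v = 2, w = 0, s = 3.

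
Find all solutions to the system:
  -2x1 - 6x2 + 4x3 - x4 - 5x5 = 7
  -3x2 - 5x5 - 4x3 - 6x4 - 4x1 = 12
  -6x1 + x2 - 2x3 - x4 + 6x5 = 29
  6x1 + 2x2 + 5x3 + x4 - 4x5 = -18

Row-reduce:
R1 ← R1 / (-2).
R2 ← R2 + 4·R1.
R3 ← R3 + 6·R1.
R4 ← R4 − 6·R1.
R2 ← R2 / (9).
R1 ← R1 − 3·R2.
R3 ← R3 − 19·R2.
R4 ← R4 + 16·R2.
R3 ← R3 / (34/3).
R1 ← R1 − 2·R3.
R2 ← R2 + 4/3·R3.
R4 ← R4 + 13/3·R3.
R4 ← R4 / (-87/17).
R1 ← R1 + 1/102·R4.
R2 ← R2 − 40/51·R4.
R3 ← R3 − 47/51·R4.
Rank is 4 with 5 unknowns, leaving x5 free.

infinitely many solutions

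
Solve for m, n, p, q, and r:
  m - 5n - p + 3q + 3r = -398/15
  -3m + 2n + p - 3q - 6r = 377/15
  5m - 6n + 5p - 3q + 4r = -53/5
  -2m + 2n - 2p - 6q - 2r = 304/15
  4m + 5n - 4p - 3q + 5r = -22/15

m = -11/5, n = 13/5, p = 7/3, q = -7/3, r = -2/3

Row-reduce the augmented matrix:
R2 ← R2 + 3·R1.
R3 ← R3 − 5·R1.
R4 ← R4 + 2·R1.
R5 ← R5 − 4·R1.
R2 ← R2 / (-13).
R1 ← R1 + 5·R2.
R3 ← R3 − 19·R2.
R4 ← R4 + 8·R2.
R5 ← R5 − 25·R2.
R3 ← R3 / (92/13).
R1 ← R1 + 3/13·R3.
R2 ← R2 − 2/13·R3.
R4 ← R4 + 36/13·R3.
R5 ← R5 + 50/13·R3.
R4 ← R4 / (-168/23).
R1 ← R1 − 9/23·R4.
R2 ← R2 + 6/23·R4.
R3 ← R3 + 30/23·R4.
R5 ← R5 + 195/23·R4.
R5 ← R5 / (-121/28).
R1 ← R1 − 45/28·R5.
R2 ← R2 + 1/14·R5.
R3 ← R3 + 6/7·R5.
R4 ← R4 − 5/84·R5.
Reading off the reduced rows gives m = -11/5, n = 13/5, p = 7/3, q = -7/3, r = -2/3.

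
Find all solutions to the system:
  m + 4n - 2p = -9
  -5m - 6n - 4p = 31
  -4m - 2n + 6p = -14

m = 1, n = -4, p = -3

Row-reduce the augmented matrix:
R2 ← R2 + 5·R1.
R3 ← R3 + 4·R1.
R2 ← R2 / (14).
R1 ← R1 − 4·R2.
R3 ← R3 − 14·R2.
R3 ← R3 / (12).
R1 ← R1 − 2·R3.
R2 ← R2 + 1·R3.
Reading off the reduced rows gives m = 1, n = -4, p = -3.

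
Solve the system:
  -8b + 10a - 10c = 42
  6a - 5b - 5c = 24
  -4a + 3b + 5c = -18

infinitely many solutions

Row-reduce:
R1 ← R1 / (10).
R2 ← R2 − 6·R1.
R3 ← R3 + 4·R1.
R2 ← R2 / (-1/5).
R1 ← R1 + 4/5·R2.
R3 ← R3 + 1/5·R2.
Rank is 2 with 3 unknowns, leaving c free.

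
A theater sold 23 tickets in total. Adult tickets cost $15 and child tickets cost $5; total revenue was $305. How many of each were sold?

adult tickets: 19, child tickets: 4

Let a = adult tickets, c = child tickets.
  a + c = 23
  15a + 5c = 305
From equation 1: a = 23 − c.
Substitute into equation 2 and solve: c = 4.
Then a = 19.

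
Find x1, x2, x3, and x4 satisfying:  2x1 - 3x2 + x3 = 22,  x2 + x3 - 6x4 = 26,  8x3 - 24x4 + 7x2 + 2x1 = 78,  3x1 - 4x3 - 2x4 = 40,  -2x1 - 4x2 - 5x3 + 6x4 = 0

Row-reduce the augmented matrix:
R1 ← R1 / (2).
R3 ← R3 − 2·R1.
R4 ← R4 − 3·R1.
R5 ← R5 + 2·R1.
R1 ← R1 + 3/2·R2.
R3 ← R3 − 10·R2.
R4 ← R4 − 9/2·R2.
R5 ← R5 + 7·R2.
R3 ← R3 / (-3).
R1 ← R1 − 2·R3.
R2 ← R2 − 1·R3.
R4 ← R4 + 10·R3.
R5 ← R5 − 3·R3.
R4 ← R4 / (-95).
R1 ← R1 − 15·R4.
R2 ← R2 − 6·R4.
R3 ← R3 + 12·R4.
R5 reduces to 0 = 0, so the extra equation is consistent.
Reading off the reduced rows gives x1 = 4, x2 = -6, x3 = -4, x4 = -6.

x1 = 4, x2 = -6, x3 = -4, x4 = -6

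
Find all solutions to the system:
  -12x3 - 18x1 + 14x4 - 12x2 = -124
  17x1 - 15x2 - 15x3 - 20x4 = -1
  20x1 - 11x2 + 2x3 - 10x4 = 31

infinitely many solutions

Row-reduce:
R1 ← R1 / (-18).
R2 ← R2 − 17·R1.
R3 ← R3 − 20·R1.
R2 ← R2 / (-79/3).
R1 ← R1 − 2/3·R2.
R3 ← R3 + 73/3·R2.
R3 ← R3 / (13).
R2 ← R2 − 1·R3.
Rank is 3 with 4 unknowns, leaving x4 free.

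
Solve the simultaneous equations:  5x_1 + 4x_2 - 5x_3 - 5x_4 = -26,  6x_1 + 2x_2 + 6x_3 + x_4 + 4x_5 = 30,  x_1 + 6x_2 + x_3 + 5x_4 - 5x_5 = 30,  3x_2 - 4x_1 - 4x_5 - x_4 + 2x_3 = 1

Row-reduce:
R1 ← R1 / (5).
R2 ← R2 − 6·R1.
R3 ← R3 − 1·R1.
R4 ← R4 + 4·R1.
R2 ← R2 / (-14/5).
R1 ← R1 − 4/5·R2.
R3 ← R3 − 26/5·R2.
R4 ← R4 − 31/5·R2.
R3 ← R3 / (170/7).
R1 ← R1 − 17/7·R3.
R2 ← R2 + 30/7·R3.
R4 ← R4 − 172/7·R3.
R4 ← R4 / (-1483/170).
R1 ← R1 + 9/10·R4.
R2 ← R2 − 29/34·R4.
R3 ← R3 − 133/170·R4.
Rank is 4 with 5 unknowns, leaving x_5 free.

infinitely many solutions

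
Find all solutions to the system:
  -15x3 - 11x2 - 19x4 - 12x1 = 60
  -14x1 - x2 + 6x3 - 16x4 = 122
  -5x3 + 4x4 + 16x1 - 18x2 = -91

infinitely many solutions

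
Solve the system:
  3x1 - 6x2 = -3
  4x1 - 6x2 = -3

x1 = 0, x2 = 1/2

Row-reduce the augmented matrix:
R1 ← R1 / (3).
R2 ← R2 − 4·R1.
R2 ← R2 / (2).
R1 ← R1 + 2·R2.
Reading off the reduced rows gives x1 = 0, x2 = 1/2.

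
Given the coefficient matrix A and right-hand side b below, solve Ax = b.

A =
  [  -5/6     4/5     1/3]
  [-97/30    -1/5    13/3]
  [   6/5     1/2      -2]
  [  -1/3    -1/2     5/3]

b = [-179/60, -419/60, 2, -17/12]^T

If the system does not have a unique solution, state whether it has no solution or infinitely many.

x_1 = 0, x_2 = -3, x_3 = -7/4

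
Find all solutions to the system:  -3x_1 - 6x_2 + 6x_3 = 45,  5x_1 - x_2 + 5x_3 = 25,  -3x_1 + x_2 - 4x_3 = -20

x_1 = 1, x_2 = -5, x_3 = 3

Row-reduce the augmented matrix:
R1 ← R1 / (-3).
R2 ← R2 − 5·R1.
R3 ← R3 + 3·R1.
R2 ← R2 / (-11).
R1 ← R1 − 2·R2.
R3 ← R3 − 7·R2.
R3 ← R3 / (-5/11).
R1 ← R1 − 8/11·R3.
R2 ← R2 + 15/11·R3.
Reading off the reduced rows gives x_1 = 1, x_2 = -5, x_3 = 3.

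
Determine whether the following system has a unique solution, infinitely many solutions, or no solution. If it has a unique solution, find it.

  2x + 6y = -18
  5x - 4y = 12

x = 0, y = -3

Row-reduce the augmented matrix:
R1 ← R1 / (2).
R2 ← R2 − 5·R1.
R2 ← R2 / (-19).
R1 ← R1 − 3·R2.
Reading off the reduced rows gives x = 0, y = -3.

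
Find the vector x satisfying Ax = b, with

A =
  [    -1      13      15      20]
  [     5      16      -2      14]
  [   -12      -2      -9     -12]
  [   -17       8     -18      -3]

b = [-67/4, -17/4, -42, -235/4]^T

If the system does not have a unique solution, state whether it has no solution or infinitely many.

Row-reduce the augmented matrix:
R1 ← R1 / (-1).
R2 ← R2 − 5·R1.
R3 ← R3 + 12·R1.
R4 ← R4 + 17·R1.
R2 ← R2 / (81).
R1 ← R1 + 13·R2.
R3 ← R3 + 158·R2.
R4 ← R4 + 213·R2.
R3 ← R3 / (-3775/81).
R1 ← R1 + 266/81·R3.
R2 ← R2 − 73/81·R3.
R4 ← R4 + 2188/27·R3.
R4 ← R4 / (1253/151).
R1 ← R1 − 58/151·R4.
R2 ← R2 − 126/151·R4.
R3 ← R3 − 96/151·R4.
Reading off the reduced rows gives x_1 = 11/4, x_2 = -3, x_3 = -1, x_4 = 2.

x_1 = 11/4, x_2 = -3, x_3 = -1, x_4 = 2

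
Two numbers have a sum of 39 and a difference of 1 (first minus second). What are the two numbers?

Let x = first number, y = second number.
  y + x = 39
  x - y = 1
From equation 1: x = 39 − y.
Substitute into equation 2 and solve: y = 19.
Then x = 20.

first number: 20, second number: 19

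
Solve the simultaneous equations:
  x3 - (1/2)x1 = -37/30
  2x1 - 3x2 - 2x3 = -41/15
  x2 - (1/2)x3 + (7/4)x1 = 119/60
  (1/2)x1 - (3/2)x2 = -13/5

x1 = -1/5, x2 = 5/3, x3 = -4/3

Row-reduce the augmented matrix:
R1 ← R1 / (-1/2).
R2 ← R2 − 2·R1.
R3 ← R3 − 7/4·R1.
R4 ← R4 − 1/2·R1.
R2 ← R2 / (-3).
R3 ← R3 − 1·R2.
R4 ← R4 + 3/2·R2.
R3 ← R3 / (11/3).
R1 ← R1 + 2·R3.
R2 ← R2 + 2/3·R3.
R4 reduces to 0 = 0, so the extra equation is consistent.
Reading off the reduced rows gives x1 = -1/5, x2 = 5/3, x3 = -4/3.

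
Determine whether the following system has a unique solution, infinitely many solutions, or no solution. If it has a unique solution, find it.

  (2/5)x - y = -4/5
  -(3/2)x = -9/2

Row-reduce the augmented matrix:
R1 ← R1 / (2/5).
R2 ← R2 + 3/2·R1.
R2 ← R2 / (-15/4).
R1 ← R1 + 5/2·R2.
Reading off the reduced rows gives x = 3, y = 2.

x = 3, y = 2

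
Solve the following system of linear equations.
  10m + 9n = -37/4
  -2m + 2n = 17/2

m = -5/2, n = 7/4

Row-reduce the augmented matrix:
R1 ← R1 / (10).
R2 ← R2 + 2·R1.
R2 ← R2 / (19/5).
R1 ← R1 − 9/10·R2.
Reading off the reduced rows gives m = -5/2, n = 7/4.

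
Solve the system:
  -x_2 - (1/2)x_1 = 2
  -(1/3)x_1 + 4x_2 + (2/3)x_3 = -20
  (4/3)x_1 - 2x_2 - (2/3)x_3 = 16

infinitely many solutions

Row-reduce:
R1 ← R1 / (-1/2).
R2 ← R2 + 1/3·R1.
R3 ← R3 − 4/3·R1.
R2 ← R2 / (14/3).
R1 ← R1 − 2·R2.
R3 ← R3 + 14/3·R2.
Rank is 2 with 3 unknowns, leaving x_3 free.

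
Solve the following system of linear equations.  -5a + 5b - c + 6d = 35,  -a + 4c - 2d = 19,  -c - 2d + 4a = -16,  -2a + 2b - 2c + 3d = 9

Row-reduce the augmented matrix:
R1 ← R1 / (-5).
R2 ← R2 + 1·R1.
R3 ← R3 − 4·R1.
R4 ← R4 + 2·R1.
R2 ← R2 / (-1).
R1 ← R1 + 1·R2.
R3 ← R3 − 4·R2.
R3 ← R3 / (15).
R1 ← R1 + 4·R3.
R2 ← R2 + 21/5·R3.
R4 ← R4 + 8/5·R3.
R4 ← R4 / (-7/15).
R1 ← R1 + 2/3·R4.
R2 ← R2 − 2/5·R4.
R3 ← R3 + 2/3·R4.
Reading off the reduced rows gives a = -5, b = 6, c = 2, d = -3.

a = -5, b = 6, c = 2, d = -3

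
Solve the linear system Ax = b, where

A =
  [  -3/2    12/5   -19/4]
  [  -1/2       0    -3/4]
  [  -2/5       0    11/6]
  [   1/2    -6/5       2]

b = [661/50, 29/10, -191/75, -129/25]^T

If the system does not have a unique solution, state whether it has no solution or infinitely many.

x_1 = -14/5, x_2 = -1/5, x_3 = -2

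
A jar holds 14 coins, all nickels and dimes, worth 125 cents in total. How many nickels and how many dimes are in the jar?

nickels: 3, dimes: 11

Let n = nickels, d = dimes.
  n + d = 14
  5n + 10d = 125
Row-reduce the augmented matrix:
R2 ← R2 − 5·R1.
R2 ← R2 / (5).
R1 ← R1 − 1·R2.
Reading off the reduced rows gives n = 3, d = 11.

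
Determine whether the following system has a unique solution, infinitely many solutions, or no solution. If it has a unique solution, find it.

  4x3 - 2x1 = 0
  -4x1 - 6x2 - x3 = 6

Row-reduce:
R1 ← R1 / (-2).
R2 ← R2 + 4·R1.
R2 ← R2 / (-6).
Rank is 2 with 3 unknowns, leaving x3 free.

infinitely many solutions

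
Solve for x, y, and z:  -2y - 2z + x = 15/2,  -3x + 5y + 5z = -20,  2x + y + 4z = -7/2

x = 5/2, y = -1/2, z = -2

Row-reduce the augmented matrix:
R2 ← R2 + 3·R1.
R3 ← R3 − 2·R1.
R2 ← R2 / (-1).
R1 ← R1 + 2·R2.
R3 ← R3 − 5·R2.
R3 ← R3 / (3).
R2 ← R2 − 1·R3.
Reading off the reduced rows gives x = 5/2, y = -1/2, z = -2.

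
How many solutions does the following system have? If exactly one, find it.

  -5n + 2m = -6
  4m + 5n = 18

m = 2, n = 2

Row-reduce the augmented matrix:
R1 ← R1 / (2).
R2 ← R2 − 4·R1.
R2 ← R2 / (15).
R1 ← R1 + 5/2·R2.
Reading off the reduced rows gives m = 2, n = 2.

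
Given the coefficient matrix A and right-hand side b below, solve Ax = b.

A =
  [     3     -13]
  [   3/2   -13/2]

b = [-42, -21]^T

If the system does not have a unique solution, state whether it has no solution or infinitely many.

infinitely many solutions

Row-reduce:
R1 ← R1 / (3).
R2 ← R2 − 3/2·R1.
Rank is 1 with 2 unknowns, leaving x_2 free.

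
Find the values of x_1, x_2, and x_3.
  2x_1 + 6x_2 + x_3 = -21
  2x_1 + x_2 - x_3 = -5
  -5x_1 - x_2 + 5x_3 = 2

x_1 = -3, x_2 = -2, x_3 = -3

Row-reduce the augmented matrix:
R1 ← R1 / (2).
R2 ← R2 − 2·R1.
R3 ← R3 + 5·R1.
R2 ← R2 / (-5).
R1 ← R1 − 3·R2.
R3 ← R3 − 14·R2.
R3 ← R3 / (19/10).
R1 ← R1 + 7/10·R3.
R2 ← R2 − 2/5·R3.
Reading off the reduced rows gives x_1 = -3, x_2 = -2, x_3 = -3.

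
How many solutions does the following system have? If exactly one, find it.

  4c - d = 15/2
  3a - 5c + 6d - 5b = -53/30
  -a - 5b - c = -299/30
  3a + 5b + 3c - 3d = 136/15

a = 4/5, b = 4/3, c = 5/2, d = 5/2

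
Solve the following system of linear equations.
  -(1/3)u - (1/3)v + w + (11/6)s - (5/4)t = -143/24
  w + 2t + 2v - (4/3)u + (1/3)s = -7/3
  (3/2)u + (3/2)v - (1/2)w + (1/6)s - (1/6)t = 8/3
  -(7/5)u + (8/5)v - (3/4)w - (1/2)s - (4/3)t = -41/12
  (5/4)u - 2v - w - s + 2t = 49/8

u = 5/2, v = 0, w = 1, s = -3, t = 1/2

Row-reduce the augmented matrix:
R1 ← R1 / (-1/3).
R2 ← R2 + 4/3·R1.
R3 ← R3 − 3/2·R1.
R4 ← R4 + 7/5·R1.
R5 ← R5 − 5/4·R1.
R2 ← R2 / (10/3).
R1 ← R1 − 1·R2.
R4 ← R4 − 3·R2.
R5 ← R5 + 13/4·R2.
R3 ← R3 / (4).
R1 ← R1 + 21/10·R3.
R2 ← R2 + 9/10·R3.
R4 ← R4 + 9/4·R3.
R5 ← R5 + 7/40·R3.
R4 ← R4 / (907/320).
R1 ← R1 − 163/160·R4.
R2 ← R2 + 33/160·R4.
R3 ← R3 − 101/48·R4.
R5 ← R5 + 1117/1920·R4.
R5 ← R5 / (1780343/653040).
R1 ← R1 − 34663/54420·R5.
R2 ← R2 − 7009/18140·R5.
R3 ← R3 − 22366/8163·R5.
R4 ← R4 + 10831/5442·R5.
Reading off the reduced rows gives u = 5/2, v = 0, w = 1, s = -3, t = 1/2.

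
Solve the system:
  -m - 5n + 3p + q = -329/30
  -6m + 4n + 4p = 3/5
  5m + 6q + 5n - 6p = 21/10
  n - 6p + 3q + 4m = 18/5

Row-reduce the augmented matrix:
R1 ← R1 / (-1).
R2 ← R2 + 6·R1.
R3 ← R3 − 5·R1.
R4 ← R4 − 4·R1.
R2 ← R2 / (34).
R1 ← R1 − 5·R2.
R3 ← R3 + 20·R2.
R4 ← R4 + 19·R2.
R3 ← R3 / (13/17).
R1 ← R1 + 16/17·R3.
R2 ← R2 + 7/17·R3.
R4 ← R4 + 31/17·R3.
R4 ← R4 / (279/13).
R1 ← R1 − 118/13·R4.
R2 ← R2 − 50/13·R4.
R3 ← R3 − 127/13·R4.
Reading off the reduced rows gives m = -1/2, n = 1, p = -8/5, q = -5/3.

m = -1/2, n = 1, p = -8/5, q = -5/3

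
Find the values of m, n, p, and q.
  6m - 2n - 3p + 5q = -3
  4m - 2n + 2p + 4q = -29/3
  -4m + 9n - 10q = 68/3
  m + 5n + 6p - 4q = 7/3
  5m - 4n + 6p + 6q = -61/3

m = 1/3, n = 1, p = -3/2, q = -3/2

Row-reduce the augmented matrix:
R1 ← R1 / (6).
R2 ← R2 − 4·R1.
R3 ← R3 + 4·R1.
R4 ← R4 − 1·R1.
R5 ← R5 − 5·R1.
R2 ← R2 / (-2/3).
R1 ← R1 + 1/3·R2.
R3 ← R3 − 23/3·R2.
R4 ← R4 − 16/3·R2.
R5 ← R5 + 7/3·R2.
R3 ← R3 / (44).
R1 ← R1 + 5/2·R3.
R2 ← R2 + 6·R3.
R4 ← R4 − 77/2·R3.
R5 ← R5 + 11/2·R3.
R4 ← R4 / (-3/8).
R1 ← R1 − 49/88·R4.
R2 ← R2 + 19/22·R4.
R3 ← R3 − 1/44·R4.
R5 ← R5 + 3/8·R4.
R5 reduces to 0 = 0, so the extra equation is consistent.
Reading off the reduced rows gives m = 1/3, n = 1, p = -3/2, q = -3/2.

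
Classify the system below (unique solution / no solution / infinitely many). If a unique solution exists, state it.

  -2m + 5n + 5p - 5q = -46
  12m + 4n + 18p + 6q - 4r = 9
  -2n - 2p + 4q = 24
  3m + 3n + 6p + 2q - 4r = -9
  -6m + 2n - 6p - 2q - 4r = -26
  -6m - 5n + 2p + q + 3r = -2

no solution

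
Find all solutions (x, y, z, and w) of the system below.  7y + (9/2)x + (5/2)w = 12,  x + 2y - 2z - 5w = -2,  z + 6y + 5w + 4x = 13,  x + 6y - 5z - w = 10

Row-reduce:
R1 ← R1 / (9/2).
R2 ← R2 − 1·R1.
R3 ← R3 − 4·R1.
R4 ← R4 − 1·R1.
R2 ← R2 / (4/9).
R1 ← R1 − 14/9·R2.
R3 ← R3 + 2/9·R2.
R4 ← R4 − 40/9·R2.
Swap R3 and R4.
R3 ← R3 / (15).
R1 ← R1 − 7·R3.
R2 ← R2 + 9/2·R3.
Rank is 3 with 4 unknowns, leaving w free.

infinitely many solutions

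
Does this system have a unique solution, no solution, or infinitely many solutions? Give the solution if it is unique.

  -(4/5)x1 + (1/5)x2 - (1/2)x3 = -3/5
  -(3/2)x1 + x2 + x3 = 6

infinitely many solutions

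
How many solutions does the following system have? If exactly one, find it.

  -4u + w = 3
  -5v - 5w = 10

Row-reduce:
R1 ← R1 / (-4).
R2 ← R2 / (-5).
Rank is 2 with 3 unknowns, leaving w free.

infinitely many solutions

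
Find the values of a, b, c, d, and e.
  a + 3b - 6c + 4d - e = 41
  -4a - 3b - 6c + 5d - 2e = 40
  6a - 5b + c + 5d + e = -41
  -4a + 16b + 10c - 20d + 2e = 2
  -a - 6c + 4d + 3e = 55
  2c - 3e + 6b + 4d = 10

a = -5, b = 4, c = -5, d = 2, e = 4

Row-reduce the augmented matrix:
R2 ← R2 + 4·R1.
R3 ← R3 − 6·R1.
R4 ← R4 + 4·R1.
R5 ← R5 + 1·R1.
R2 ← R2 / (9).
R1 ← R1 − 3·R2.
R3 ← R3 + 23·R2.
R4 ← R4 − 28·R2.
R5 ← R5 − 3·R2.
R6 ← R6 − 6·R2.
R3 ← R3 / (-119/3).
R1 ← R1 − 4·R3.
R2 ← R2 + 10/3·R3.
R4 ← R4 − 238/3·R3.
R5 ← R5 + 2·R3.
R6 ← R6 − 22·R3.
Swap R4 and R5.
R4 ← R4 / (-89/119).
R1 ← R1 − 59/119·R4.
R2 ← R2 + 69/119·R4.
R3 ← R3 + 104/119·R4.
R6 ← R6 − 1098/119·R4.
Swap R5 and R6.
R5 ← R5 / (4531/89).
R1 ← R1 − 275/89·R5.
R2 ← R2 + 302/89·R5.
R3 ← R3 + 441/89·R5.
R4 ← R4 + 526/89·R5.
R6 reduces to 0 = 0, so the extra equation is consistent.
Reading off the reduced rows gives a = -5, b = 4, c = -5, d = 2, e = 4.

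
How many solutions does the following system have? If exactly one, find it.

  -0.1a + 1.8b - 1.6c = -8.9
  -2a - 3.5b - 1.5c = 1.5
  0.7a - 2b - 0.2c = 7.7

a = 3, b = -3, c = 2

Row-reduce the augmented matrix:
R1 ← R1 / (-1/10).
R2 ← R2 + 2·R1.
R3 ← R3 − 7/10·R1.
R2 ← R2 / (-79/2).
R1 ← R1 + 18·R2.
R3 ← R3 − 53/5·R2.
R3 ← R3 / (-254/79).
R1 ← R1 − 166/79·R3.
R2 ← R2 + 61/79·R3.
Reading off the reduced rows gives a = 3, b = -3, c = 2.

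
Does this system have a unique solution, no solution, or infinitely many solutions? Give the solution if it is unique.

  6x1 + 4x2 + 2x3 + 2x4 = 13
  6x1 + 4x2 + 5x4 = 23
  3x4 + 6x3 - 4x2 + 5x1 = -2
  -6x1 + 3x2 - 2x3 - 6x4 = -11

x1 = 0, x2 = 2, x3 = -1/2, x4 = 3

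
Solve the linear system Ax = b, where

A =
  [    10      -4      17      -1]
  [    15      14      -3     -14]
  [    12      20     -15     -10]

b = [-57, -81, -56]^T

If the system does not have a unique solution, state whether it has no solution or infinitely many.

Row-reduce:
R1 ← R1 / (10).
R2 ← R2 − 15·R1.
R3 ← R3 − 12·R1.
R2 ← R2 / (20).
R1 ← R1 + 2/5·R2.
R3 ← R3 − 124/5·R2.
R3 ← R3 / (-3/50).
R1 ← R1 − 113/100·R3.
R2 ← R2 + 57/40·R3.
Rank is 3 with 4 unknowns, leaving x_4 free.

infinitely many solutions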